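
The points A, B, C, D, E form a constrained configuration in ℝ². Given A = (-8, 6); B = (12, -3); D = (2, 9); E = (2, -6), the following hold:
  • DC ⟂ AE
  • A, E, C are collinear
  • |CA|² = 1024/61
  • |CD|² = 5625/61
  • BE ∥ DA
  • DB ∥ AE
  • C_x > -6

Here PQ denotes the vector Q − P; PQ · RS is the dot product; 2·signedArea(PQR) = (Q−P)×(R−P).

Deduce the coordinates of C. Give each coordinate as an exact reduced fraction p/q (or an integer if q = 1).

1. C_x = -328/61  [A, E, C are collinear ∩ DC ⟂ AE]
2. C_y = 174/61  [A, E, C are collinear ∩ DC ⟂ AE]
   → C = (-328/61, 174/61)

C = (-328/61, 174/61)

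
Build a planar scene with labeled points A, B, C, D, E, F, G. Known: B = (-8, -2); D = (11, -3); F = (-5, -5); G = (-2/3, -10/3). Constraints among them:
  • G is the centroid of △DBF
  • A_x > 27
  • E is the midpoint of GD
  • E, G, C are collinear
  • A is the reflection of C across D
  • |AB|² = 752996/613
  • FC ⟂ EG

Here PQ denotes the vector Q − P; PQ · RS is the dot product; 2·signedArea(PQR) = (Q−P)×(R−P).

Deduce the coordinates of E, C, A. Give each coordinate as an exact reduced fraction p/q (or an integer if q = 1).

A = (16578/613, -1558/613)
C = (-3092/613, -2120/613)
E = (31/6, -19/6)

1. E_x = 31/6  [E is the midpoint of GD]
2. E_y = -19/6  [E is the midpoint of GD]
   → E = (31/6, -19/6)
3. C_x = -3092/613  [E, G, C are collinear ∩ FC ⟂ EG]
4. C_y = -2120/613  [E, G, C are collinear ∩ FC ⟂ EG]
   → C = (-3092/613, -2120/613)
5. A_x = 16578/613  [A is the reflection of C across D]
6. A_y = -1558/613  [A is the reflection of C across D]
   → A = (16578/613, -1558/613)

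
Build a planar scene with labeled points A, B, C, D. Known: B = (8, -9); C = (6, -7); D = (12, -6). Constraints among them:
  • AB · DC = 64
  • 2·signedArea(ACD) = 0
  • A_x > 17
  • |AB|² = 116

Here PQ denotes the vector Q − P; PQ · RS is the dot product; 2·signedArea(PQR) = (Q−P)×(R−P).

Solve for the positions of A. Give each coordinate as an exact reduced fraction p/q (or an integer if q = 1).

A = (18, -5)

1. A_x = 18  [2·signedArea(ACD) = 0 ∩ AB · DC = 64]
2. A_y = -5  [2·signedArea(ACD) = 0 ∩ AB · DC = 64]
   → A = (18, -5)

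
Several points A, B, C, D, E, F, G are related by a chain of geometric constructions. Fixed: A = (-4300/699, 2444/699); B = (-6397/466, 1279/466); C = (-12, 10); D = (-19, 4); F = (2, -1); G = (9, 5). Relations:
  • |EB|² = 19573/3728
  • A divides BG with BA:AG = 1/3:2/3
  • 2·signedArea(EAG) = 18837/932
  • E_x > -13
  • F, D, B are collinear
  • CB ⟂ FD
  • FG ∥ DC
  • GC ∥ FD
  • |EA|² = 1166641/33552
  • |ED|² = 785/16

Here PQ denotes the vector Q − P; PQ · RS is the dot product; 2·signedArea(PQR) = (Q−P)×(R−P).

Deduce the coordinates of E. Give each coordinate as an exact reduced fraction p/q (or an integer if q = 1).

E = (-12, 17/4)

1. E_x = -12  [line -1051/699·x + 10591/699·y + -230495/2796 = 0 ∩ |EB|² = 19573/3728]
2. E_y = 17/4  [line -1051/699·x + 10591/699·y + -230495/2796 = 0 ∩ |EB|² = 19573/3728]
   → E = (-12, 17/4)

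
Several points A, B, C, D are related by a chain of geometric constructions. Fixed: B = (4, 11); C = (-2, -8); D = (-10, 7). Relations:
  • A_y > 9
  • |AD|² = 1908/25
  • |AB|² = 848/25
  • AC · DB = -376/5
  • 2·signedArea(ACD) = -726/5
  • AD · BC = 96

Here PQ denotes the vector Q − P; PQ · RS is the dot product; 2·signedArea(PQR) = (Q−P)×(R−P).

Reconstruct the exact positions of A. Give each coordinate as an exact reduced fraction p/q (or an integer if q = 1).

1. A_x = -8/5  [2·signedArea(ACD) = -726/5 ∩ AD · BC = 96]
2. A_y = 47/5  [2·signedArea(ACD) = -726/5 ∩ AD · BC = 96]
   → A = (-8/5, 47/5)

A = (-8/5, 47/5)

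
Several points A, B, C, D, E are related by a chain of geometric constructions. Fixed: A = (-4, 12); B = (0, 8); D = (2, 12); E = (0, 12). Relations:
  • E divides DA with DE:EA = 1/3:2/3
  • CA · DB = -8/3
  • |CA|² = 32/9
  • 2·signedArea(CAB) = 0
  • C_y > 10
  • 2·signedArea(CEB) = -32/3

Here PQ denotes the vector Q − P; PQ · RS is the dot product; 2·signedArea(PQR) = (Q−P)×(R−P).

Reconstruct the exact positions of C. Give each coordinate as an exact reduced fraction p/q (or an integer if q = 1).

1. C_x = -8/3  [2·signedArea(CAB) = 0 ∩ CA · DB = -8/3]
2. C_y = 32/3  [2·signedArea(CAB) = 0 ∩ CA · DB = -8/3]
   → C = (-8/3, 32/3)

C = (-8/3, 32/3)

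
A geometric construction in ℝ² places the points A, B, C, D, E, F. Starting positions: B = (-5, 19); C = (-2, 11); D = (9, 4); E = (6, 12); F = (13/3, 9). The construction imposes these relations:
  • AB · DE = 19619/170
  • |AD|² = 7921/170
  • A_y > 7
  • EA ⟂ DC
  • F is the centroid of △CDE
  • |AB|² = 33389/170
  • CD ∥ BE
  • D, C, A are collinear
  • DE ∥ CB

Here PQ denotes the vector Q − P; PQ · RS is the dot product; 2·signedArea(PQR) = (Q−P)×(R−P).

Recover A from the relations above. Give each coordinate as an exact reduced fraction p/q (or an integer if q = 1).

1. A_x = 551/170  [D, C, A are collinear ∩ EA ⟂ DC]
2. A_y = 1303/170  [D, C, A are collinear ∩ EA ⟂ DC]
   → A = (551/170, 1303/170)

A = (551/170, 1303/170)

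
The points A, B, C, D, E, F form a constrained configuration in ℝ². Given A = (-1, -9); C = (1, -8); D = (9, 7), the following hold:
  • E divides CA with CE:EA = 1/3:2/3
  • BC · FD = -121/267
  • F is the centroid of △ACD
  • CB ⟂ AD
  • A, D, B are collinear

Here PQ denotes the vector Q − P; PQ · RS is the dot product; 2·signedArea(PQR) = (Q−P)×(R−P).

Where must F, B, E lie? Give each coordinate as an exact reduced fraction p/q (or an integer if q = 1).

B = (1/89, -657/89)
E = (1/3, -25/3)
F = (3, -10/3)

1. F_x = 3  [F is the centroid of △ACD]
2. F_y = -10/3  [F is the centroid of △ACD]
   → F = (3, -10/3)
3. B_x = 1/89  [A, D, B are collinear ∩ CB ⟂ AD]
4. B_y = -657/89  [A, D, B are collinear ∩ CB ⟂ AD]
   → B = (1/89, -657/89)
5. E_x = 1/3  [E divides CA with CE:EA = 1/3:2/3]
6. E_y = -25/3  [E divides CA with CE:EA = 1/3:2/3]
   → E = (1/3, -25/3)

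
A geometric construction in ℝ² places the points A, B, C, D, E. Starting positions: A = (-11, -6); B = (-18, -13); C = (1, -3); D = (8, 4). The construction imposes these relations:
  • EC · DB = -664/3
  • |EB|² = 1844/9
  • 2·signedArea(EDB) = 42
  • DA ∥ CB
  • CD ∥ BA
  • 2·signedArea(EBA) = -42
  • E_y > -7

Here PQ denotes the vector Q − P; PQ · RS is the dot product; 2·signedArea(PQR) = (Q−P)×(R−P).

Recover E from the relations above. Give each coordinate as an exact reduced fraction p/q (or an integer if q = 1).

E = (-16/3, -19/3)

1. E_x = -16/3  [2·signedArea(EBA) = -42 ∩ 2·signedArea(EDB) = 42]
2. E_y = -19/3  [2·signedArea(EBA) = -42 ∩ 2·signedArea(EDB) = 42]
   → E = (-16/3, -19/3)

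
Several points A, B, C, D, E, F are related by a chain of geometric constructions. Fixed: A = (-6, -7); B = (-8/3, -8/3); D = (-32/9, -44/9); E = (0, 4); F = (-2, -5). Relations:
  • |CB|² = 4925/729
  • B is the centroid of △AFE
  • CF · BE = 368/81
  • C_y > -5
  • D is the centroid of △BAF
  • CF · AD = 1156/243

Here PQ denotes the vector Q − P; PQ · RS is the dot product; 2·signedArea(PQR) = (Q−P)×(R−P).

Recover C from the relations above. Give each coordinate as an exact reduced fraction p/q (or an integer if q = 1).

C = (-110/27, -131/27)

1. C_x = -110/27  [CF · AD = 1156/243 ∩ CF · BE = 368/81]
2. C_y = -131/27  [CF · AD = 1156/243 ∩ CF · BE = 368/81]
   → C = (-110/27, -131/27)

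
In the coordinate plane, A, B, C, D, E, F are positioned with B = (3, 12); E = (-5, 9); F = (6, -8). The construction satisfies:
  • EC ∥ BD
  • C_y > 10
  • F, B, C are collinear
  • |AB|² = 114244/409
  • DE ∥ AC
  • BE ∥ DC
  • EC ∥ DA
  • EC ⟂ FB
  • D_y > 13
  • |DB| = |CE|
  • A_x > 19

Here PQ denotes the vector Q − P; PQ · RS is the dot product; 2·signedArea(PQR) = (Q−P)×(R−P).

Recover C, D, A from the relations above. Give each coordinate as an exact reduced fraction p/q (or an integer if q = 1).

A = (7987/409, 5922/409)
C = (1335/409, 4188/409)
D = (4607/409, 5415/409)

1. C_x = 1335/409  [F, B, C are collinear ∩ EC ⟂ FB]
2. C_y = 4188/409  [F, B, C are collinear ∩ EC ⟂ FB]
   → C = (1335/409, 4188/409)
3. D_x = 4607/409  [BE ∥ DC ∩ EC ∥ BD]
4. D_y = 5415/409  [BE ∥ DC ∩ EC ∥ BD]
   → D = (4607/409, 5415/409)
5. A_x = 7987/409  [DE ∥ AC ∩ EC ∥ DA]
6. A_y = 5922/409  [DE ∥ AC ∩ EC ∥ DA]
   → A = (7987/409, 5922/409)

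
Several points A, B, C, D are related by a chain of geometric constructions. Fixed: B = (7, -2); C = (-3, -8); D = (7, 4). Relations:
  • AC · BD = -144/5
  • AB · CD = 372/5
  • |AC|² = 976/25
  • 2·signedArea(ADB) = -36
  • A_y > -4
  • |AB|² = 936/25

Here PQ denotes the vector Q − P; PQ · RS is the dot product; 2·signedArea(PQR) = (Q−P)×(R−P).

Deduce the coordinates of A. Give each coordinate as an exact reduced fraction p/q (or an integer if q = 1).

1. A_x = 1  [AB · CD = 372/5 ∩ AC · BD = -144/5]
2. A_y = -16/5  [AB · CD = 372/5 ∩ AC · BD = -144/5]
   → A = (1, -16/5)

A = (1, -16/5)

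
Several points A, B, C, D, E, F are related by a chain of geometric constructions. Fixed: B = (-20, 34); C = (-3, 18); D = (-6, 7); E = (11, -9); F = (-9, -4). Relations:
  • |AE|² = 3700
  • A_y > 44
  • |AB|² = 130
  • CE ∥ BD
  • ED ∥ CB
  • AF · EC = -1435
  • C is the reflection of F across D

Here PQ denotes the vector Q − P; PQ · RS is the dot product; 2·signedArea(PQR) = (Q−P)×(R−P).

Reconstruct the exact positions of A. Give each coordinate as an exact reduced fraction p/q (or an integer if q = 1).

1. A_x = -17  [line 14·x + -27·y + 1453 = 0 ∩ |AB|² = 130]
2. A_y = 45  [line 14·x + -27·y + 1453 = 0 ∩ |AB|² = 130]
   → A = (-17, 45)

A = (-17, 45)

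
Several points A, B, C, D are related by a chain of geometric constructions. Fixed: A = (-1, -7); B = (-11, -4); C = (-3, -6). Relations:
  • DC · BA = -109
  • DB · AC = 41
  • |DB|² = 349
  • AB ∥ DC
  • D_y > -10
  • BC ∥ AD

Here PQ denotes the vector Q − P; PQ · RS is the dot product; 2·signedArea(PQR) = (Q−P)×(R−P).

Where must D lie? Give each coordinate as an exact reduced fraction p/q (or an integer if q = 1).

1. D_x = 7  [AB ∥ DC ∩ BC ∥ AD]
2. D_y = -9  [AB ∥ DC ∩ BC ∥ AD]
   → D = (7, -9)

D = (7, -9)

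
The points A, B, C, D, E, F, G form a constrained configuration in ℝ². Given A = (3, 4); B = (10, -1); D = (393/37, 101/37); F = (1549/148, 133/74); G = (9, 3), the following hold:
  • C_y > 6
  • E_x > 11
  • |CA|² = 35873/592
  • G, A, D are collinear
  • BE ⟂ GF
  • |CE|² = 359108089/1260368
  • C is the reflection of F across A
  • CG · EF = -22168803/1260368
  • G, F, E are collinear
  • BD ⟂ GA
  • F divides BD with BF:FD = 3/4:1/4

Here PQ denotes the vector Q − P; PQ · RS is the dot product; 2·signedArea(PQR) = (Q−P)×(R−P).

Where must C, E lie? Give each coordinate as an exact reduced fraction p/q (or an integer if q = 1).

1. C_x = -661/148  [C is the reflection of F across A]
2. C_y = 459/74  [C is the reflection of F across A]
   → C = (-661/148, 459/74)
3. E_x = 910550/78773  [G, F, E are collinear ∩ BE ⟂ GF]
4. E_y = 70957/78773  [G, F, E are collinear ∩ BE ⟂ GF]
   → E = (910550/78773, 70957/78773)

C = (-661/148, 459/74)
E = (910550/78773, 70957/78773)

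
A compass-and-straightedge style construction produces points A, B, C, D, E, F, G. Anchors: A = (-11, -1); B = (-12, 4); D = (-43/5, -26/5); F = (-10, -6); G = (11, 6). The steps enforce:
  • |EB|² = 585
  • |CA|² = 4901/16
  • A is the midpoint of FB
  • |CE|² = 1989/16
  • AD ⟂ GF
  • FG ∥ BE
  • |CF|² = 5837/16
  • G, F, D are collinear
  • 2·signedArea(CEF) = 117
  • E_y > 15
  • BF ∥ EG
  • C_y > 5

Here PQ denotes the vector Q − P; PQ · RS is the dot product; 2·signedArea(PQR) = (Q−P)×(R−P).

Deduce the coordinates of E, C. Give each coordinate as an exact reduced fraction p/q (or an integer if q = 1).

1. E_x = 9  [BF ∥ EG ∩ FG ∥ BE]
2. E_y = 16  [BF ∥ EG ∩ FG ∥ BE]
   → E = (9, 16)
3. C_x = 21/4  [line 22·x + -19·y + -11 = 0 ∩ |CA|² = 4901/16]
4. C_y = 11/2  [line 22·x + -19·y + -11 = 0 ∩ |CA|² = 4901/16]
   → C = (21/4, 11/2)

C = (21/4, 11/2)
E = (9, 16)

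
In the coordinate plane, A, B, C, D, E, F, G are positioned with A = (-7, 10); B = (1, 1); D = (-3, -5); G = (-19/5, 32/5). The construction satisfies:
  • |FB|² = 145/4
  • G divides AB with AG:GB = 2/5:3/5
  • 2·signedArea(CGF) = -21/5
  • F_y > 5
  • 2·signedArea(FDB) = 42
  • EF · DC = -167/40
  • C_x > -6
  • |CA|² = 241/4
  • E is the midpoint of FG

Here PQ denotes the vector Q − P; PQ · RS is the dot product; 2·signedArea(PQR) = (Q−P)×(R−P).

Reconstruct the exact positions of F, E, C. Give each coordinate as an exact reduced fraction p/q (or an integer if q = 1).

1. F_x = -3  [line -6·x + 4·y + -40 = 0 ∩ |FB|² = 145/4]
2. F_y = 11/2  [line -6·x + 4·y + -40 = 0 ∩ |FB|² = 145/4]
   → F = (-3, 11/2)
3. E_x = -17/5  [E is the midpoint of FG]
4. E_y = 119/20  [E is the midpoint of FG]
   → E = (-17/5, 119/20)
5. C_x = -5  [2·signedArea(CGF) = -21/5 ∩ EF · DC = -167/40]
6. C_y = 5/2  [2·signedArea(CGF) = -21/5 ∩ EF · DC = -167/40]
   → C = (-5, 5/2)

C = (-5, 5/2)
E = (-17/5, 119/20)
F = (-3, 11/2)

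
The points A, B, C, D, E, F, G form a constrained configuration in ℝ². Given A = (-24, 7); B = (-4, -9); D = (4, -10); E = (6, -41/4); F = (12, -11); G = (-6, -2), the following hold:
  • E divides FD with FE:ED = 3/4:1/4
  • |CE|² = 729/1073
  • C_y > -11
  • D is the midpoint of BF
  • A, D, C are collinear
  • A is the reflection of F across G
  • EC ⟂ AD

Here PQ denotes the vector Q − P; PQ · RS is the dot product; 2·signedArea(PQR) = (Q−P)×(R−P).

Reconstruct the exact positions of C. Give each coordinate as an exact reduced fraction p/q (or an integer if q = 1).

1. C_x = 5979/1073  [A, D, C are collinear ∩ EC ⟂ AD]
2. C_y = -47017/4292  [A, D, C are collinear ∩ EC ⟂ AD]
   → C = (5979/1073, -47017/4292)

C = (5979/1073, -47017/4292)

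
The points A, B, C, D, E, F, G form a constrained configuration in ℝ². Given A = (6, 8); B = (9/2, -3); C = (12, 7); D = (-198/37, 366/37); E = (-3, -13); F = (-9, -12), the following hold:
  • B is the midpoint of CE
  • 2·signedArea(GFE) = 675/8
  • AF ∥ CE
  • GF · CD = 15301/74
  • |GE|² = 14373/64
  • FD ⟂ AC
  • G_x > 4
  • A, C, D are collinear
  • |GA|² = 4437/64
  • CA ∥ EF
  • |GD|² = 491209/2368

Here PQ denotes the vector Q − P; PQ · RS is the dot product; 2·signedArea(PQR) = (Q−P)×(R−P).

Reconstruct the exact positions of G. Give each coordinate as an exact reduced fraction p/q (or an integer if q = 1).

G = (39/8, -1/4)

1. G_x = 39/8  [2·signedArea(GFE) = 675/8 ∩ GF · CD = 15301/74]
2. G_y = -1/4  [2·signedArea(GFE) = 675/8 ∩ GF · CD = 15301/74]
   → G = (39/8, -1/4)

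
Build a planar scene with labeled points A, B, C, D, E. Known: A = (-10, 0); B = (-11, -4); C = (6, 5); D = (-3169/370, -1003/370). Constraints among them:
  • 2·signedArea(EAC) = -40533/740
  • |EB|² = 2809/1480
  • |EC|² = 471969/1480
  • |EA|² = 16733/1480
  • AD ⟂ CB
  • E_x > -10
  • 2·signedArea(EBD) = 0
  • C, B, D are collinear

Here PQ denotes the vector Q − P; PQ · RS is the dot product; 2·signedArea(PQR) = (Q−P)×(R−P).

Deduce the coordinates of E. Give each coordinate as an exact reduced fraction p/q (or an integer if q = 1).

E = (-7239/740, -2483/740)

1. E_x = -7239/740  [2·signedArea(EBD) = 0 ∩ 2·signedArea(EAC) = -40533/740]
2. E_y = -2483/740  [2·signedArea(EBD) = 0 ∩ 2·signedArea(EAC) = -40533/740]
   → E = (-7239/740, -2483/740)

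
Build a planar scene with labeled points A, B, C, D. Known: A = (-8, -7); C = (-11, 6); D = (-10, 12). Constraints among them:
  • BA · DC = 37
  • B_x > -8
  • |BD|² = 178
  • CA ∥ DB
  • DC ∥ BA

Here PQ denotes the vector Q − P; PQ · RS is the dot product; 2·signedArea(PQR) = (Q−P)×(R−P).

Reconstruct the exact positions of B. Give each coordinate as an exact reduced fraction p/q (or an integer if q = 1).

B = (-7, -1)

1. B_x = -7  [DC ∥ BA ∩ CA ∥ DB]
2. B_y = -1  [DC ∥ BA ∩ CA ∥ DB]
   → B = (-7, -1)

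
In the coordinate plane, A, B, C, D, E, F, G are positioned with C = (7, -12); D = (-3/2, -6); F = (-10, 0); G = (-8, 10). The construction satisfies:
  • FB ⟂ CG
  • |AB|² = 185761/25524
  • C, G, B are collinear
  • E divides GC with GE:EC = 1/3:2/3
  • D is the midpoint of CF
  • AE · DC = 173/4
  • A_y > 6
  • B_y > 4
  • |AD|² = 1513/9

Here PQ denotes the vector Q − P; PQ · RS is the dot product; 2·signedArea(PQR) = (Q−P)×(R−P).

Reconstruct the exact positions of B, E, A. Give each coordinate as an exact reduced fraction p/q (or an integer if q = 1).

A = (-11/2, 19/3)
B = (-2822/709, 2910/709)
E = (-3, 8/3)

1. B_x = -2822/709  [C, G, B are collinear ∩ FB ⟂ CG]
2. B_y = 2910/709  [C, G, B are collinear ∩ FB ⟂ CG]
   → B = (-2822/709, 2910/709)
3. E_x = -3  [E divides GC with GE:EC = 1/3:2/3]
4. E_y = 8/3  [E divides GC with GE:EC = 1/3:2/3]
   → E = (-3, 8/3)
5. A_x = -11/2  [line -17/2·x + 6·y + -339/4 = 0 ∩ |AB|² = 185761/25524]
6. A_y = 19/3  [line -17/2·x + 6·y + -339/4 = 0 ∩ |AB|² = 185761/25524]
   → A = (-11/2, 19/3)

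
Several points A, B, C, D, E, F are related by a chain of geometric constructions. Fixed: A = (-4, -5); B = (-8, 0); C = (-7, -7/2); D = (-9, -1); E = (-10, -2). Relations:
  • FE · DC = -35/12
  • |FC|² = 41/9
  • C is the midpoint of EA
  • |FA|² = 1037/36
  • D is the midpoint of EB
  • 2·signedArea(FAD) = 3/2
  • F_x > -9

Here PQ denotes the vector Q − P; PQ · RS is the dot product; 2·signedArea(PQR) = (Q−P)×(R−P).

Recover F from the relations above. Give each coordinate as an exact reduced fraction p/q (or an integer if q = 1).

1. F_x = -25/3  [2·signedArea(FAD) = 3/2 ∩ FE · DC = -35/12]
2. F_y = -11/6  [2·signedArea(FAD) = 3/2 ∩ FE · DC = -35/12]
   → F = (-25/3, -11/6)

F = (-25/3, -11/6)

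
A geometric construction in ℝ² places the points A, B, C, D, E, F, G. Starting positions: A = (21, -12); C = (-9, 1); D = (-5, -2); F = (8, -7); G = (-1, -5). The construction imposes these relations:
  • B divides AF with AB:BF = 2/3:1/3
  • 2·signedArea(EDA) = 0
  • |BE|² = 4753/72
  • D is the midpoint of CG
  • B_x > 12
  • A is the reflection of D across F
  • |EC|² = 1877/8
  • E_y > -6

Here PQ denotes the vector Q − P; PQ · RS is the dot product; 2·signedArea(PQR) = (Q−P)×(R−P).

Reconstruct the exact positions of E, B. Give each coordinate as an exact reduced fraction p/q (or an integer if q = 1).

1. B_x = 37/3  [B divides AF with AB:BF = 2/3:1/3]
2. B_y = -26/3  [B divides AF with AB:BF = 2/3:1/3]
   → B = (37/3, -26/3)
3. E_x = 19/4  [line 10·x + 26·y + 102 = 0 ∩ |BE|² = 4753/72]
4. E_y = -23/4  [line 10·x + 26·y + 102 = 0 ∩ |BE|² = 4753/72]
   → E = (19/4, -23/4)

B = (37/3, -26/3)
E = (19/4, -23/4)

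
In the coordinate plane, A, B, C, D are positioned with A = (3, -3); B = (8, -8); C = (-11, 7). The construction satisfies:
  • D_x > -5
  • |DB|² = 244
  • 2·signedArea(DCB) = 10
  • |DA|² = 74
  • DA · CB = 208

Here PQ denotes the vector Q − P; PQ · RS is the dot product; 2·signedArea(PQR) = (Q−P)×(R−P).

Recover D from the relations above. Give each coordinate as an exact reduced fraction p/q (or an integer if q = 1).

1. D_x = -4  [DA · CB = 208 ∩ 2·signedArea(DCB) = 10]
2. D_y = 2  [DA · CB = 208 ∩ 2·signedArea(DCB) = 10]
   → D = (-4, 2)

D = (-4, 2)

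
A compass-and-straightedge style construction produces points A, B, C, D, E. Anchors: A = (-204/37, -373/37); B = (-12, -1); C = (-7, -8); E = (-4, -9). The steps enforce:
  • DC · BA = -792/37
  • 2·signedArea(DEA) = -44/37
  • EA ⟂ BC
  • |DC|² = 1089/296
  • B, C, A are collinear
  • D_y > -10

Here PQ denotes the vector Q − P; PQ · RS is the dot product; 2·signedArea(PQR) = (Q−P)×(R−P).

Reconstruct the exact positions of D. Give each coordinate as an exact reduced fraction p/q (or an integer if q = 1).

1. D_x = -871/148  [line -240/37·x + 336/37·y + 1800/37 = 0 ∩ |DC|² = 1089/296]
2. D_y = -1415/148  [line -240/37·x + 336/37·y + 1800/37 = 0 ∩ |DC|² = 1089/296]
   → D = (-871/148, -1415/148)

D = (-871/148, -1415/148)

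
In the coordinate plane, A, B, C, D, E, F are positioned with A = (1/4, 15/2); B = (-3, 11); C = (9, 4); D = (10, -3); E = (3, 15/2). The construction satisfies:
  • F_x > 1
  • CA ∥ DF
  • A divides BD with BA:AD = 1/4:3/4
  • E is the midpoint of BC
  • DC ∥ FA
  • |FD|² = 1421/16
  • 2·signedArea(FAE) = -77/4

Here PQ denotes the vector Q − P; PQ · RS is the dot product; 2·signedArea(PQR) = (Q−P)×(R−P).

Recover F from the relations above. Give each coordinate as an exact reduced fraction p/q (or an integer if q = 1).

F = (5/4, 1/2)

1. F_x = 5/4  [DC ∥ FA ∩ CA ∥ DF]
2. F_y = 1/2  [DC ∥ FA ∩ CA ∥ DF]
   → F = (5/4, 1/2)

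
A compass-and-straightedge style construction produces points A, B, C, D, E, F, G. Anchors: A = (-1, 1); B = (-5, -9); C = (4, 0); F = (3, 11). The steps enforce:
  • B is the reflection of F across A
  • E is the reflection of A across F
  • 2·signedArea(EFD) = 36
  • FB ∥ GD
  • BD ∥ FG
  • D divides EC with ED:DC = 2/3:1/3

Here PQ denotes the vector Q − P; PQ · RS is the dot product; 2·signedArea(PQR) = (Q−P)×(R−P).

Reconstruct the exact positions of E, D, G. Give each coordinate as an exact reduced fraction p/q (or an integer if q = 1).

1. E_x = 7  [E is the reflection of A across F]
2. E_y = 21  [E is the reflection of A across F]
   → E = (7, 21)
3. D_x = 5  [D divides EC with ED:DC = 2/3:1/3]
4. D_y = 7  [D divides EC with ED:DC = 2/3:1/3]
   → D = (5, 7)
5. G_x = 13  [FB ∥ GD ∩ BD ∥ FG]
6. G_y = 27  [FB ∥ GD ∩ BD ∥ FG]
   → G = (13, 27)

D = (5, 7)
E = (7, 21)
G = (13, 27)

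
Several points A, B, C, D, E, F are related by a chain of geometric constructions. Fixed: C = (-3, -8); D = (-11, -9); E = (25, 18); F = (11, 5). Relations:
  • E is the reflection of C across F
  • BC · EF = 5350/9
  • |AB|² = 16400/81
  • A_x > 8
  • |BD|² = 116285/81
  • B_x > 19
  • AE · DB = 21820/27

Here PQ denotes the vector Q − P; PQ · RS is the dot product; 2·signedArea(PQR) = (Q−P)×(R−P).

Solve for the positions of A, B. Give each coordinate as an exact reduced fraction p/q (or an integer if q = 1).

A = (25/3, 14/3)
B = (175/9, 122/9)

1. B_x = 175/9  [line 14·x + 13·y + -4036/9 = 0 ∩ |BD|² = 116285/81]
2. B_y = 122/9  [line 14·x + 13·y + -4036/9 = 0 ∩ |BD|² = 116285/81]
   → B = (175/9, 122/9)
3. A_x = 25/3  [line -274/9·x + -203/9·y + 9692/27 = 0 ∩ |AB|² = 16400/81]
4. A_y = 14/3  [line -274/9·x + -203/9·y + 9692/27 = 0 ∩ |AB|² = 16400/81]
   → A = (25/3, 14/3)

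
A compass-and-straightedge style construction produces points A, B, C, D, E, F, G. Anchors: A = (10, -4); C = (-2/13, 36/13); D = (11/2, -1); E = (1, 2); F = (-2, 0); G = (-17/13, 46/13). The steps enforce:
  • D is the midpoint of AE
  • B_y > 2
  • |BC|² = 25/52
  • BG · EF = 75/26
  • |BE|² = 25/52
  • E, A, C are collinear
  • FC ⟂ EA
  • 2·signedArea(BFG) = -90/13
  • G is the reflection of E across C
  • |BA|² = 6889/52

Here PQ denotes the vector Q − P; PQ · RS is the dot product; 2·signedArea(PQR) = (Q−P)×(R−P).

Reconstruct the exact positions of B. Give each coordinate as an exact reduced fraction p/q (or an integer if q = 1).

B = (11/26, 31/13)

1. B_x = 11/26  [2·signedArea(BFG) = -90/13 ∩ BG · EF = 75/26]
2. B_y = 31/13  [2·signedArea(BFG) = -90/13 ∩ BG · EF = 75/26]
   → B = (11/26, 31/13)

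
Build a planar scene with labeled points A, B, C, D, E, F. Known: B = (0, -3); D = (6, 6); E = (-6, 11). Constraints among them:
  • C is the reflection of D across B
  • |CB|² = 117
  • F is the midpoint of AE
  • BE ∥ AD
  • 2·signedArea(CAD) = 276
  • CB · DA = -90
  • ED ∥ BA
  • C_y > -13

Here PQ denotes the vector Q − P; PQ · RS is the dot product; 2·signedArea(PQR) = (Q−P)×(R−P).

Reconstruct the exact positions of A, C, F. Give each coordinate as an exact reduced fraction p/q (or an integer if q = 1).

A = (12, -8)
C = (-6, -12)
F = (3, 3/2)

1. A_x = 12  [BE ∥ AD ∩ ED ∥ BA]
2. A_y = -8  [BE ∥ AD ∩ ED ∥ BA]
   → A = (12, -8)
3. C_x = -6  [C is the reflection of D across B]
4. C_y = -12  [C is the reflection of D across B]
   → C = (-6, -12)
5. F_x = 3  [F is the midpoint of AE]
6. F_y = 3/2  [F is the midpoint of AE]
   → F = (3, 3/2)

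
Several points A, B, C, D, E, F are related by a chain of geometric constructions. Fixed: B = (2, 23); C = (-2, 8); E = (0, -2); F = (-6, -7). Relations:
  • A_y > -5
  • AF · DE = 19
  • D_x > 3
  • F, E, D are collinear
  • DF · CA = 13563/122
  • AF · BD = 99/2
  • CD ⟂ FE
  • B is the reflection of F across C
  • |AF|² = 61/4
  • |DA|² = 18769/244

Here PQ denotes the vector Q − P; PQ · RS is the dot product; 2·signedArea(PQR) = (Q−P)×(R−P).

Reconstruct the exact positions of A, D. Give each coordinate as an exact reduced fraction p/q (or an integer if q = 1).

1. D_x = 228/61  [F, E, D are collinear ∩ CD ⟂ FE]
2. D_y = 68/61  [F, E, D are collinear ∩ CD ⟂ FE]
   → D = (228/61, 68/61)
3. A_x = -3  [AF · DE = 19 ∩ AF · BD = 99/2]
4. A_y = -9/2  [AF · DE = 19 ∩ AF · BD = 99/2]
   → A = (-3, -9/2)

A = (-3, -9/2)
D = (228/61, 68/61)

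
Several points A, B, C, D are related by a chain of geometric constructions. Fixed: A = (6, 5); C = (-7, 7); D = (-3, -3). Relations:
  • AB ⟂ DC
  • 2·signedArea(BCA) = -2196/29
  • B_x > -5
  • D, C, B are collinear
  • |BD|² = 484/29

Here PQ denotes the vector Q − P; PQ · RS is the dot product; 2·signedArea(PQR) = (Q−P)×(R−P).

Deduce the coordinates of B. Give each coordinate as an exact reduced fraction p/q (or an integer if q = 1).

B = (-131/29, 23/29)

1. B_x = -131/29  [D, C, B are collinear ∩ AB ⟂ DC]
2. B_y = 23/29  [D, C, B are collinear ∩ AB ⟂ DC]
   → B = (-131/29, 23/29)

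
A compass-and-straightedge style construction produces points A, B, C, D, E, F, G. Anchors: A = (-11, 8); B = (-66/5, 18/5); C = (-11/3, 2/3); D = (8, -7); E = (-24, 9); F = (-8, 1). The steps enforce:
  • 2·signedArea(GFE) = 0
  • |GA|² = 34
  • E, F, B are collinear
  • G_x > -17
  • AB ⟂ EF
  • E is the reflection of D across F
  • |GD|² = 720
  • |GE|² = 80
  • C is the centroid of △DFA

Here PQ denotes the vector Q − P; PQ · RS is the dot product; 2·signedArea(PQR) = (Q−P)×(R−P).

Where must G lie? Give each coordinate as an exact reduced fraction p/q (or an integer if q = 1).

1. G_x = -16  [line -8·x + -16·y + -48 = 0 ∩ |GE|² = 80]
2. G_y = 5  [line -8·x + -16·y + -48 = 0 ∩ |GE|² = 80]
   → G = (-16, 5)

G = (-16, 5)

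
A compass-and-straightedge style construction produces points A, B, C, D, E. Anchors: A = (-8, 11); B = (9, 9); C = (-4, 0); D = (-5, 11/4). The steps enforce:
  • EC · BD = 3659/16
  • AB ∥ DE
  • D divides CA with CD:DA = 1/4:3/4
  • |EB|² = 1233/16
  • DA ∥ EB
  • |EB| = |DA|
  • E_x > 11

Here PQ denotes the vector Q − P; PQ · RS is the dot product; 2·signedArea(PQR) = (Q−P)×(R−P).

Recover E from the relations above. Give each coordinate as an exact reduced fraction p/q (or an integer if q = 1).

E = (12, 3/4)

1. E_x = 12  [DA ∥ EB ∩ AB ∥ DE]
2. E_y = 3/4  [DA ∥ EB ∩ AB ∥ DE]
   → E = (12, 3/4)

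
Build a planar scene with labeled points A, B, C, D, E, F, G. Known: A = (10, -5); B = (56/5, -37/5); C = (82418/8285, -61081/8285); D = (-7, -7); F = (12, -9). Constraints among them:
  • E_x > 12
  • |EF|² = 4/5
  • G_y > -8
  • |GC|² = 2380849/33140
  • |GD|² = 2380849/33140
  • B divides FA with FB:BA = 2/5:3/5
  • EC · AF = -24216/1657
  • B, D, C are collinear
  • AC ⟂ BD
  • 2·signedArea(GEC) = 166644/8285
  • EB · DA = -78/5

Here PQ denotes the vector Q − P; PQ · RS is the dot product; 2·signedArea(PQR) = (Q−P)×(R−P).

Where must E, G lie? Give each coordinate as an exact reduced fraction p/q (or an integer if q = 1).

E = (62/5, -49/5)
G = (24423/16570, -59538/8285)

1. E_x = 62/5  [EB · DA = -78/5 ∩ EC · AF = -24216/1657]
2. E_y = -49/5  [EB · DA = -78/5 ∩ EC · AF = -24216/1657]
   → E = (62/5, -49/5)
3. G_x = 24423/16570  [line -20112/8285·x + -20316/8285·y + -116352/8285 = 0 ∩ |GC|² = 2380849/33140]
4. G_y = -59538/8285  [line -20112/8285·x + -20316/8285·y + -116352/8285 = 0 ∩ |GC|² = 2380849/33140]
   → G = (24423/16570, -59538/8285)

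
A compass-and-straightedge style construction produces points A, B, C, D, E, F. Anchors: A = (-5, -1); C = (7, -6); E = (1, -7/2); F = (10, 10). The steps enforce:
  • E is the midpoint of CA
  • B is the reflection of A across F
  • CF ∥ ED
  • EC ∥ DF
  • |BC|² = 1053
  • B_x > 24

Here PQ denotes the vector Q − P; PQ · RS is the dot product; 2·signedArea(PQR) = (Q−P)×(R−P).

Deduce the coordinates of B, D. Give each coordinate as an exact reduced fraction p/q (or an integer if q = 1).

1. B_x = 25  [B is the reflection of A across F]
2. B_y = 21  [B is the reflection of A across F]
   → B = (25, 21)
3. D_x = 4  [EC ∥ DF ∩ CF ∥ ED]
4. D_y = 25/2  [EC ∥ DF ∩ CF ∥ ED]
   → D = (4, 25/2)

B = (25, 21)
D = (4, 25/2)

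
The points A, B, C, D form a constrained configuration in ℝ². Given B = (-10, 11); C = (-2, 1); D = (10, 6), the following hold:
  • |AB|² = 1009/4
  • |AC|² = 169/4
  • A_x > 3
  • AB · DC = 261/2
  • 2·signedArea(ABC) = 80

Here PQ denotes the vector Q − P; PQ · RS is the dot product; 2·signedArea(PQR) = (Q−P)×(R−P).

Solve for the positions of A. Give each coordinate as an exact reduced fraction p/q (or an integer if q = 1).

A = (4, 7/2)

1. A_x = 4  [AB · DC = 261/2 ∩ 2·signedArea(ABC) = 80]
2. A_y = 7/2  [AB · DC = 261/2 ∩ 2·signedArea(ABC) = 80]
   → A = (4, 7/2)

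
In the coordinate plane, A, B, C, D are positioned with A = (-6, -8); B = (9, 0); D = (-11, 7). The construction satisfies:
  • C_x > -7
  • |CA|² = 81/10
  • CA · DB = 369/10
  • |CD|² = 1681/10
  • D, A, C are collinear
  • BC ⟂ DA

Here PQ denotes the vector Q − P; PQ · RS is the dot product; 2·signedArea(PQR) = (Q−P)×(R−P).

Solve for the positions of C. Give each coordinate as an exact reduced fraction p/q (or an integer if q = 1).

C = (-69/10, -53/10)

1. C_x = -69/10  [D, A, C are collinear ∩ BC ⟂ DA]
2. C_y = -53/10  [D, A, C are collinear ∩ BC ⟂ DA]
   → C = (-69/10, -53/10)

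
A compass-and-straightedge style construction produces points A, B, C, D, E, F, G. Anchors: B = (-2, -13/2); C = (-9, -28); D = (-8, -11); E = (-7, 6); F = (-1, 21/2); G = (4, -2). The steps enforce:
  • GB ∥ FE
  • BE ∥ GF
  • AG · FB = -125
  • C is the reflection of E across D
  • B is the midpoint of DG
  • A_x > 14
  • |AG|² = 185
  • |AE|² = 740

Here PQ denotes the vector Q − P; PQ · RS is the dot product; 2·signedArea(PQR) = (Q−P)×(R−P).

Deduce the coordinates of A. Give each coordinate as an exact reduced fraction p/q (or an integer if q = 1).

1. A_x = 15  [line 1·x + 17·y + 155 = 0 ∩ |AG|² = 185]
2. A_y = -10  [line 1·x + 17·y + 155 = 0 ∩ |AG|² = 185]
   → A = (15, -10)

A = (15, -10)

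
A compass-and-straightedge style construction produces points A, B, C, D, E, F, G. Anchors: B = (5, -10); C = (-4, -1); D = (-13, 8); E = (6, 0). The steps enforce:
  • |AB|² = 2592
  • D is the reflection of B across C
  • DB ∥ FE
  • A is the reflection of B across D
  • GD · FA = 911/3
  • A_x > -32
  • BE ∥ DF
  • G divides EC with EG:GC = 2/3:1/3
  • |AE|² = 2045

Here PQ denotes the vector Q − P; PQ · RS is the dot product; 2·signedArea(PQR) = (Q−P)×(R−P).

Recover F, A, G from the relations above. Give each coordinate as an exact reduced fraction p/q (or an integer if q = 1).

1. F_x = -12  [DB ∥ FE ∩ BE ∥ DF]
2. F_y = 18  [DB ∥ FE ∩ BE ∥ DF]
   → F = (-12, 18)
3. A_x = -31  [A is the reflection of B across D]
4. A_y = 26  [A is the reflection of B across D]
   → A = (-31, 26)
5. G_x = -2/3  [G divides EC with EG:GC = 2/3:1/3]
6. G_y = -2/3  [G divides EC with EG:GC = 2/3:1/3]
   → G = (-2/3, -2/3)

A = (-31, 26)
F = (-12, 18)
G = (-2/3, -2/3)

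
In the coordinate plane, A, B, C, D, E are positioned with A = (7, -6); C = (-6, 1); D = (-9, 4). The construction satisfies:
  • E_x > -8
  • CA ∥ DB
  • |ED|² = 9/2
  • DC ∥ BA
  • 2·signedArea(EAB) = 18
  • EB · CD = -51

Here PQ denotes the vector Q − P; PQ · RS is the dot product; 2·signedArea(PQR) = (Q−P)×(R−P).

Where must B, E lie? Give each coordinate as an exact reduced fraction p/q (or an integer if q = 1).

1. B_x = 4  [DC ∥ BA ∩ CA ∥ DB]
2. B_y = -3  [DC ∥ BA ∩ CA ∥ DB]
   → B = (4, -3)
3. E_x = -15/2  [2·signedArea(EAB) = 18 ∩ EB · CD = -51]
4. E_y = 5/2  [2·signedArea(EAB) = 18 ∩ EB · CD = -51]
   → E = (-15/2, 5/2)

B = (4, -3)
E = (-15/2, 5/2)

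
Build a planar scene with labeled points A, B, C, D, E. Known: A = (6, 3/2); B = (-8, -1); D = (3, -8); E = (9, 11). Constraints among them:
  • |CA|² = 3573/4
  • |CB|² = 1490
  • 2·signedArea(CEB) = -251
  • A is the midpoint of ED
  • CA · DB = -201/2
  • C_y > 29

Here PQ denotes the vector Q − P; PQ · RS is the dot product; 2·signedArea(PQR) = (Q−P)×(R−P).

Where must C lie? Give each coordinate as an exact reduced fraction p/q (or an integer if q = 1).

1. C_x = 15  [2·signedArea(CEB) = -251 ∩ CA · DB = -201/2]
2. C_y = 30  [2·signedArea(CEB) = -251 ∩ CA · DB = -201/2]
   → C = (15, 30)

C = (15, 30)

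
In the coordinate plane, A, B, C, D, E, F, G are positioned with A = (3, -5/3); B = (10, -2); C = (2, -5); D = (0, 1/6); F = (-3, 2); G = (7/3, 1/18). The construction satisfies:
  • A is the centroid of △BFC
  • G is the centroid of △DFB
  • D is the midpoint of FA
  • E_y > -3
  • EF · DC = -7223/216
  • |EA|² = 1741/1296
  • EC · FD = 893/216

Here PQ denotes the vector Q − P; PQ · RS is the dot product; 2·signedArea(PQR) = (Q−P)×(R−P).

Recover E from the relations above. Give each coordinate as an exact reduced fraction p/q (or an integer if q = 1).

1. E_x = 13/6  [EC · FD = 893/216 ∩ EF · DC = -7223/216]
2. E_y = -89/36  [EC · FD = 893/216 ∩ EF · DC = -7223/216]
   → E = (13/6, -89/36)

E = (13/6, -89/36)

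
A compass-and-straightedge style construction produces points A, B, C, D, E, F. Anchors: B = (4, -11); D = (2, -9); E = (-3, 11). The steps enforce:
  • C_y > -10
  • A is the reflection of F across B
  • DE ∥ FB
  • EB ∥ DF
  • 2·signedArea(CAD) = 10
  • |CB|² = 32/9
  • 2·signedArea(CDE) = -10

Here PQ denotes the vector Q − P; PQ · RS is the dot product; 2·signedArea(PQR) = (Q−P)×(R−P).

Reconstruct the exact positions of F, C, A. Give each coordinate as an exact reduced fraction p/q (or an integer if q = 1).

A = (-1, 9)
C = (8/3, -29/3)
F = (9, -31)

1. F_x = 9  [DE ∥ FB ∩ EB ∥ DF]
2. F_y = -31  [DE ∥ FB ∩ EB ∥ DF]
   → F = (9, -31)
3. C_x = 8/3  [line -20·x + -5·y + 5 = 0 ∩ |CB|² = 32/9]
4. C_y = -29/3  [line -20·x + -5·y + 5 = 0 ∩ |CB|² = 32/9]
   → C = (8/3, -29/3)
5. A_x = -1  [A is the reflection of F across B]
6. A_y = 9  [A is the reflection of F across B]
   → A = (-1, 9)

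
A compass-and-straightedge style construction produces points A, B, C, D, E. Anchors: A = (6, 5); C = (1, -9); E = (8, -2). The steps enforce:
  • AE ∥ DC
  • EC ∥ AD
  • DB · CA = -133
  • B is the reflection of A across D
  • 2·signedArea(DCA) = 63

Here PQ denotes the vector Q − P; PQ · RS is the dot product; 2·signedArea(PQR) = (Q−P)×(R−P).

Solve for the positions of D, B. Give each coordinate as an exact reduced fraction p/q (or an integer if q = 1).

B = (-8, -9)
D = (-1, -2)

1. D_x = -1  [AE ∥ DC ∩ EC ∥ AD]
2. D_y = -2  [AE ∥ DC ∩ EC ∥ AD]
   → D = (-1, -2)
3. B_x = -8  [B is the reflection of A across D]
4. B_y = -9  [B is the reflection of A across D]
   → B = (-8, -9)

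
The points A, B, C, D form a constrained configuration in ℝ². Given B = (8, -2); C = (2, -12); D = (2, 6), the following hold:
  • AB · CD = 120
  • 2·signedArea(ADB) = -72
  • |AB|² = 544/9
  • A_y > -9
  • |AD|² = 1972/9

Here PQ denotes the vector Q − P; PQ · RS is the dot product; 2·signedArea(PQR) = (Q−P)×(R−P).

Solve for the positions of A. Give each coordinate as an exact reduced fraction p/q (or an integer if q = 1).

1. A_x = 4  [2·signedArea(ADB) = -72 ∩ AB · CD = 120]
2. A_y = -26/3  [2·signedArea(ADB) = -72 ∩ AB · CD = 120]
   → A = (4, -26/3)

A = (4, -26/3)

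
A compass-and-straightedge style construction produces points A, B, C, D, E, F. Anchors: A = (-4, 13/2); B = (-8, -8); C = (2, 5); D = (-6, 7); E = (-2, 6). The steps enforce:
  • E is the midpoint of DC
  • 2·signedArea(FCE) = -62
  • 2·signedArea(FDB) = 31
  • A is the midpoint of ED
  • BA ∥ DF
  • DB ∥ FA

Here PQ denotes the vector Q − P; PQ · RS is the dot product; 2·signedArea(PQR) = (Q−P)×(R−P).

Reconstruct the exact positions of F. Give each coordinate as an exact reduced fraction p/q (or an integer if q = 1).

1. F_x = -2  [DB ∥ FA ∩ BA ∥ DF]
2. F_y = 43/2  [DB ∥ FA ∩ BA ∥ DF]
   → F = (-2, 43/2)

F = (-2, 43/2)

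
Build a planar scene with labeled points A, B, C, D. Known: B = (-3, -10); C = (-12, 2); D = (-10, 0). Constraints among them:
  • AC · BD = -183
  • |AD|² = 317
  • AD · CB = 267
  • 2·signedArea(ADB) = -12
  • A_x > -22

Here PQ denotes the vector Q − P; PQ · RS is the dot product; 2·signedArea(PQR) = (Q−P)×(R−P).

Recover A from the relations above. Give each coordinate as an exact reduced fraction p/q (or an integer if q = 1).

A = (-21, 14)

1. A_x = -21  [AD · CB = 267 ∩ AC · BD = -183]
2. A_y = 14  [AD · CB = 267 ∩ AC · BD = -183]
   → A = (-21, 14)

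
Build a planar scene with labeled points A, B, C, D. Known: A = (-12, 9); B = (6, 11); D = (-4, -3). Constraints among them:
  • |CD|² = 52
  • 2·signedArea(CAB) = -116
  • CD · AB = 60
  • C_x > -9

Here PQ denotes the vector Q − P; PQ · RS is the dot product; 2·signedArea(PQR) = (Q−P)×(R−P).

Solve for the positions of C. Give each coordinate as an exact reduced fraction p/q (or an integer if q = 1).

C = (-8, 3)

1. C_x = -8  [2·signedArea(CAB) = -116 ∩ CD · AB = 60]
2. C_y = 3  [2·signedArea(CAB) = -116 ∩ CD · AB = 60]
   → C = (-8, 3)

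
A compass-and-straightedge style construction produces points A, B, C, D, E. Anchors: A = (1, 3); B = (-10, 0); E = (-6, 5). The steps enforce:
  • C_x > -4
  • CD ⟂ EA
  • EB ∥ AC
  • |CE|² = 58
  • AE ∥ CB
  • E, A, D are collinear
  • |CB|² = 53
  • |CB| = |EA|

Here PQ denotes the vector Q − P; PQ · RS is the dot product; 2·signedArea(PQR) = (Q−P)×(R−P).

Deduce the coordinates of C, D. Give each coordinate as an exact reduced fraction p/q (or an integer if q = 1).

1. C_x = -3  [AE ∥ CB ∩ EB ∥ AC]
2. C_y = -2  [AE ∥ CB ∩ EB ∥ AC]
   → C = (-3, -2)
3. D_x = -73/53  [E, A, D are collinear ∩ CD ⟂ EA]
4. D_y = 195/53  [E, A, D are collinear ∩ CD ⟂ EA]
   → D = (-73/53, 195/53)

C = (-3, -2)
D = (-73/53, 195/53)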